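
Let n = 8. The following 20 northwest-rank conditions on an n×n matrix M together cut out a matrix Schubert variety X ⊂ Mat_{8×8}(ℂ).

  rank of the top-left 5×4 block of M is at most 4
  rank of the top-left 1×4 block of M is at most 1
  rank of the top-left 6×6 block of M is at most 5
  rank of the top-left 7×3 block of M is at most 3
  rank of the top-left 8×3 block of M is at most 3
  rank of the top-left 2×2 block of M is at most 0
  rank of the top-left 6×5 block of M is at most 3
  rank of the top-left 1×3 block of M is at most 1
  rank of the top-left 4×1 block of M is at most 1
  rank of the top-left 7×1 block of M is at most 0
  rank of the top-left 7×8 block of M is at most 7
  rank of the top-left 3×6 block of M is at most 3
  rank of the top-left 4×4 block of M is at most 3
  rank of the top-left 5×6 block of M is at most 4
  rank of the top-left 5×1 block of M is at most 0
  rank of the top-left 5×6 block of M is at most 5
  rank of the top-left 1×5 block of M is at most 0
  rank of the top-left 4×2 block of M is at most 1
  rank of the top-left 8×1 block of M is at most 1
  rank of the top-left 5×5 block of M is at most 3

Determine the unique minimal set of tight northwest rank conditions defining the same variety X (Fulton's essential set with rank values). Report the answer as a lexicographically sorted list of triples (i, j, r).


Rank table r_w(8×8) implied by the 20 constraints:

  row 1: 0  0  0  0  0  1  1  1
  row 2: 0  0  1  1  1  2  2  2
  row 3: 0  1  2  2  2  3  3  3
  row 4: 0  1  2  3  3  4  4  4
  row 5: 0  1  2  3  3  4  5  5
  row 6: 0  1  2  3  3  4  5  6
  row 7: 0  1  2  3  4  5  6  7
  row 8: 1  2  3  4  5  6  7  8

giving w = (6, 3, 2, 4, 7, 8, 5, 1) via Δ²R.

Rothe diagram D(w) (14 cells), 4 SE-corners (essential conditions):

[(1, 5, 0), (2, 2, 0), (6, 5, 3), (7, 1, 0)]


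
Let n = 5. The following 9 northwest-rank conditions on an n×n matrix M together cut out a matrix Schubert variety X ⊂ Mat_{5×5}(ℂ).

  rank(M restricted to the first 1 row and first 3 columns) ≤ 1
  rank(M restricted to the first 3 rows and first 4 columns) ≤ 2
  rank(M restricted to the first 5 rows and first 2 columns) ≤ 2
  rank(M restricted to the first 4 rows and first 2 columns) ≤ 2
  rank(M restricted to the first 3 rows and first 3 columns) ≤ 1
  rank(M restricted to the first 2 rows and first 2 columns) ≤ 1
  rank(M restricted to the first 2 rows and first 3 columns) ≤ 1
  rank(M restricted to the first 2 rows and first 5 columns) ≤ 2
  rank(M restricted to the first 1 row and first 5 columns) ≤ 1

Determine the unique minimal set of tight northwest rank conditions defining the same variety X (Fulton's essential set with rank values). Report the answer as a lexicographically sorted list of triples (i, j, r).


Computing R[i][j] = min implied NW-rank bound (n=5, 9 conditions):

  R[1]: 1  1  1  1  1
  R[2]: 1  1  1  2  2
  R[3]: 1  1  1  2  3
  R[4]: 1  2  2  3  4
  R[5]: 1  2  3  4  5

the unique w with this rank table is (1, 4, 5, 2, 3).

Fulton essential set (1 of the 4 Rothe cells):

[(3, 3, 1)]


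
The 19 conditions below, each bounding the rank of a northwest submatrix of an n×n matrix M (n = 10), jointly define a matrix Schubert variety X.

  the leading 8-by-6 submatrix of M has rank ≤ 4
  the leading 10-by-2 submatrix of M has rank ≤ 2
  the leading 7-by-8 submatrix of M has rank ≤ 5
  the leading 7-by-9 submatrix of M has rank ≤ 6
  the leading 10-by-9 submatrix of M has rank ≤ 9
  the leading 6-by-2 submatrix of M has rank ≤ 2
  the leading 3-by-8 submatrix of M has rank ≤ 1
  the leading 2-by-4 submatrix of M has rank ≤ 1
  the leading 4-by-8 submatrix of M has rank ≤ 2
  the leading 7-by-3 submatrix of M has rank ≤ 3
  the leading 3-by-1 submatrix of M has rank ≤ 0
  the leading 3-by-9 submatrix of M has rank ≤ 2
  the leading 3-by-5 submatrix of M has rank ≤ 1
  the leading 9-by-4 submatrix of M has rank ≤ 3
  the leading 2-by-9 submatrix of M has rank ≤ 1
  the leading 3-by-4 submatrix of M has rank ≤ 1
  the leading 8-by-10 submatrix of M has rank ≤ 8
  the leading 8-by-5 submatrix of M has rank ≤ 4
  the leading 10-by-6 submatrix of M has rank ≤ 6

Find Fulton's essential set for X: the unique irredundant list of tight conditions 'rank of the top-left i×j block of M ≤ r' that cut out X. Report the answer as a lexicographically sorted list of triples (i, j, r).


Reconstructing r_w from the 19 given conditions:

  row 1: 0, 1, 1, 1, 1, 1, 1, 1, 1, 1
  row 2: 0, 1, 1, 1, 1, 1, 1, 1, 1, 2
  row 3: 0, 1, 1, 1, 1, 1, 1, 1, 2, 3
  row 4: 1, 2, 2, 2, 2, 2, 2, 2, 3, 4
  row 5: 1, 2, 3, 3, 3, 3, 3, 3, 4, 5
  row 6: 1, 2, 3, 3, 4, 4, 4, 4, 5, 6
  row 7: 1, 2, 3, 3, 4, 4, 5, 5, 6, 7
  row 8: 1, 2, 3, 3, 4, 4, 5, 6, 7, 8
  row 9: 1, 2, 3, 3, 4, 5, 6, 7, 8, 9
  row 10: 1, 2, 3, 4, 5, 6, 7, 8, 9, 10

hence w(1..10) = (2, 10, 9, 1, 3, 5, 7, 8, 6, 4).

5 SE-corners of the 22-cell Rothe diagram give Ess(w):

[(2, 9, 1), (3, 1, 0), (3, 8, 1), (8, 6, 4), (9, 4, 3)]


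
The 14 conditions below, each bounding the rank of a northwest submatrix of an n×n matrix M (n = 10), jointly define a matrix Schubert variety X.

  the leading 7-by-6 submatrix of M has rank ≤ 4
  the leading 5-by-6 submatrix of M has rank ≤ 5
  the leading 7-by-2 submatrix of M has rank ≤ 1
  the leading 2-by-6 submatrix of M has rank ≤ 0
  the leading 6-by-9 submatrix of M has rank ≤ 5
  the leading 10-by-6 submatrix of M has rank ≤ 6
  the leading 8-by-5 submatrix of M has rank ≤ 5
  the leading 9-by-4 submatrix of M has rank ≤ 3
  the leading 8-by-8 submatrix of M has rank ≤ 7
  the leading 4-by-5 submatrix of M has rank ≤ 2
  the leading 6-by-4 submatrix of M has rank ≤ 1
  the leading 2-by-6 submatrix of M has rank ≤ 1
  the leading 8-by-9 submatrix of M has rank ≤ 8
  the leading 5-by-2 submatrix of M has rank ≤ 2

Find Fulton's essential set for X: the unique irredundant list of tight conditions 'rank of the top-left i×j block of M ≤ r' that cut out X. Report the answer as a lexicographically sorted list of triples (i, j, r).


Reconstructing r_w from the 14 given conditions:

  row 1: 0 | 0 | 0 | 0 | 0 | 0 | 1 | 1 | 1 | 1
  row 2: 0 | 0 | 0 | 0 | 0 | 0 | 1 | 2 | 2 | 2
  row 3: 1 | 1 | 1 | 1 | 1 | 1 | 2 | 3 | 3 | 3
  row 4: 1 | 1 | 1 | 1 | 2 | 2 | 3 | 4 | 4 | 4
  row 5: 1 | 1 | 1 | 1 | 2 | 3 | 4 | 5 | 5 | 5
  row 6: 1 | 1 | 1 | 1 | 2 | 3 | 4 | 5 | 5 | 6
  row 7: 1 | 1 | 2 | 2 | 3 | 4 | 5 | 6 | 6 | 7
  row 8: 1 | 2 | 3 | 3 | 4 | 5 | 6 | 7 | 7 | 8
  row 9: 1 | 2 | 3 | 3 | 4 | 5 | 6 | 7 | 8 | 9
  row 10: 1 | 2 | 3 | 4 | 5 | 6 | 7 | 8 | 9 | 10

the unique w with this rank table is (7, 8, 1, 5, 6, 10, 3, 2, 9, 4).

5 SE-corners of the 24-cell Rothe diagram give Ess(w):

[(2, 6, 0), (6, 4, 1), (6, 9, 5), (7, 2, 1), (9, 4, 3)]


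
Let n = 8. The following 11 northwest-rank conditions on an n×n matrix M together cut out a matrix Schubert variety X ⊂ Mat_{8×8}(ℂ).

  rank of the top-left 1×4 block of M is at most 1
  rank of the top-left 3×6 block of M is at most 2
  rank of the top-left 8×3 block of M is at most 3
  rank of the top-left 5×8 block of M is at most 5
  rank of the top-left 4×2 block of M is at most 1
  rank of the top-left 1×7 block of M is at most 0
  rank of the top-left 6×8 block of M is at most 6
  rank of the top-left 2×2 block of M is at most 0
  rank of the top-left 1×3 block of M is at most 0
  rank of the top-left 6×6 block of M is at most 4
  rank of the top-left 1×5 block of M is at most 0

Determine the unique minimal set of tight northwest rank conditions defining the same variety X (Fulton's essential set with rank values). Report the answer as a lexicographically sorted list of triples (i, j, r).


Propagating the 11 rank bounds to every northwest block:

  R[1]: 0, 0, 0, 0, 0, 0, 0, 1
  R[2]: 0, 0, 1, 1, 1, 1, 1, 2
  R[3]: 1, 1, 2, 2, 2, 2, 2, 3
  R[4]: 1, 1, 2, 3, 3, 3, 3, 4
  R[5]: 1, 2, 3, 4, 4, 4, 4, 5
  R[6]: 1, 2, 3, 4, 4, 4, 5, 6
  R[7]: 1, 2, 3, 4, 5, 5, 6, 7
  R[8]: 1, 2, 3, 4, 5, 6, 7, 8

giving w = (8, 3, 1, 4, 2, 7, 5, 6) via Δ²R.

4 SE-corners of the 12-cell Rothe diagram give Ess(w):

[(1, 7, 0), (2, 2, 0), (4, 2, 1), (6, 6, 4)]


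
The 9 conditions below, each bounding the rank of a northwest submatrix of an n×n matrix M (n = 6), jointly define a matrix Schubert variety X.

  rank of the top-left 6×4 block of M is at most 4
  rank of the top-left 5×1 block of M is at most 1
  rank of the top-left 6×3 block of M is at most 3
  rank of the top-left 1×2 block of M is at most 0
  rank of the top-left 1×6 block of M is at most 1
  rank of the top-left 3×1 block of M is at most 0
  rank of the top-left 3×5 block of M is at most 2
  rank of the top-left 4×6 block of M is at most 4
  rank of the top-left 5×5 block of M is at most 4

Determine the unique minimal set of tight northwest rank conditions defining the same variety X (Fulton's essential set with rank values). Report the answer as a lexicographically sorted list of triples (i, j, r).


Computing R[i][j] = min implied NW-rank bound (n=6, 9 conditions):

  R[1]: 0 | 0 | 1 | 1 | 1 | 1
  R[2]: 0 | 1 | 2 | 2 | 2 | 2
  R[3]: 0 | 1 | 2 | 2 | 2 | 3
  R[4]: 1 | 2 | 3 | 3 | 3 | 4
  R[5]: 1 | 2 | 3 | 4 | 4 | 5
  R[6]: 1 | 2 | 3 | 4 | 5 | 6

giving w = (3, 2, 6, 1, 4, 5) via Δ²R.

ℓ(w)=6; the 3 essential cells (i,j,r):

[(1, 2, 0), (3, 1, 0), (3, 5, 2)]


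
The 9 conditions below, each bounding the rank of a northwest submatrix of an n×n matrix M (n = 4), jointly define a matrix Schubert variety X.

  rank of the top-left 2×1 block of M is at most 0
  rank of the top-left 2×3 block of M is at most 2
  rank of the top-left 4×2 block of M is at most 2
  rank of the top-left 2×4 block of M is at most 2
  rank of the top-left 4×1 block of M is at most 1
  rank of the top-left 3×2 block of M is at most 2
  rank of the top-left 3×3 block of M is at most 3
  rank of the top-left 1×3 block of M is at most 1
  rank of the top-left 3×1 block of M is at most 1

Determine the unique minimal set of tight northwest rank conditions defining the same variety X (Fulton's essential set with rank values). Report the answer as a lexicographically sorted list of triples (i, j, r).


Reconstructing r_w from the 9 given conditions:

  R[1]: 0 1 1 1
  R[2]: 0 1 2 2
  R[3]: 1 2 3 3
  R[4]: 1 2 3 4

giving w = (2, 3, 1, 4) via Δ²R.

ℓ(w)=2; the 1 essential cell (i,j,r):

[(2, 1, 0)]


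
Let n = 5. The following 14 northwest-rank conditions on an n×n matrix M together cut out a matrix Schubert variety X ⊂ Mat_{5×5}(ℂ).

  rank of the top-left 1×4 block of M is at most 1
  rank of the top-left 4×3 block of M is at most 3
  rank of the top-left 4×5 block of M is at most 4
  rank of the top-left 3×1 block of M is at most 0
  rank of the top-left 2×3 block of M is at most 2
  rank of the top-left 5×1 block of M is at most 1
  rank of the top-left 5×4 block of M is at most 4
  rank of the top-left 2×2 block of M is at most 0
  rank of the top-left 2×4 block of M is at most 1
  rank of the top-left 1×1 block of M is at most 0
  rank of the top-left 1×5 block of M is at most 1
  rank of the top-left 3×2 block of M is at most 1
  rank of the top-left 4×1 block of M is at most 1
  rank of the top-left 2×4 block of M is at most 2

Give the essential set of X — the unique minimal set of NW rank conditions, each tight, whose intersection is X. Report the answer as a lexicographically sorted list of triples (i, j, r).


Computing R[i][j] = min implied NW-rank bound (n=5, 14 conditions):

  row 1: 0  0  1  1  1
  row 2: 0  0  1  1  2
  row 3: 0  1  2  2  3
  row 4: 1  2  3  3  4
  row 5: 1  2  3  4  5

the unique w with this rank table is (3, 5, 2, 1, 4).

D(w) has 6 cells with 3 SE-corners; essential set:

[(2, 2, 0), (2, 4, 1), (3, 1, 0)]


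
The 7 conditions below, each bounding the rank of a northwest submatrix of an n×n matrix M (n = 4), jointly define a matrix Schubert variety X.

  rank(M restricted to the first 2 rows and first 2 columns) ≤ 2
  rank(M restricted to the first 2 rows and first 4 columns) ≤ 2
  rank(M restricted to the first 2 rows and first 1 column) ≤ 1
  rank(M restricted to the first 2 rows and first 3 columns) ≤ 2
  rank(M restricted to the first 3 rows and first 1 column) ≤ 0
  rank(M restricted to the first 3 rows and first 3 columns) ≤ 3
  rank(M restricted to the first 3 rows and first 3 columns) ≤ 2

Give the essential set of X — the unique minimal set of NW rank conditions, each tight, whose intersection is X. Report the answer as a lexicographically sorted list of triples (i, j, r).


Computing R[i][j] = min implied NW-rank bound (n=4, 7 conditions):

  row 1: 0  1  1  1
  row 2: 0  1  2  2
  row 3: 0  1  2  3
  row 4: 1  2  3  4

giving w = (2, 3, 4, 1) via Δ²R.

Fulton essential set (1 of the 3 Rothe cells):

[(3, 1, 0)]


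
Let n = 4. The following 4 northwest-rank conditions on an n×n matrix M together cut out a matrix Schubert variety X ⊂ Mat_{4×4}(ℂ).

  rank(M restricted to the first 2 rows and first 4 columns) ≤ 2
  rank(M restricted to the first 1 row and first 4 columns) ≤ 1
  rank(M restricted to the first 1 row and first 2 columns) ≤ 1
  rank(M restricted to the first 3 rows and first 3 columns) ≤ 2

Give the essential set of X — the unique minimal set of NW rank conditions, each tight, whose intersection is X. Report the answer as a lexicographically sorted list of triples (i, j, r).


Recovering R(i,j) via the rank-extension bound from the 4 conditions:

  1 | 1 | 1 | 1
  1 | 2 | 2 | 2
  1 | 2 | 2 | 3
  1 | 2 | 3 | 4

giving w = (1, 2, 4, 3) via Δ²R.

|D(w)|=1, |Ess(w)|=1:

[(3, 3, 2)]


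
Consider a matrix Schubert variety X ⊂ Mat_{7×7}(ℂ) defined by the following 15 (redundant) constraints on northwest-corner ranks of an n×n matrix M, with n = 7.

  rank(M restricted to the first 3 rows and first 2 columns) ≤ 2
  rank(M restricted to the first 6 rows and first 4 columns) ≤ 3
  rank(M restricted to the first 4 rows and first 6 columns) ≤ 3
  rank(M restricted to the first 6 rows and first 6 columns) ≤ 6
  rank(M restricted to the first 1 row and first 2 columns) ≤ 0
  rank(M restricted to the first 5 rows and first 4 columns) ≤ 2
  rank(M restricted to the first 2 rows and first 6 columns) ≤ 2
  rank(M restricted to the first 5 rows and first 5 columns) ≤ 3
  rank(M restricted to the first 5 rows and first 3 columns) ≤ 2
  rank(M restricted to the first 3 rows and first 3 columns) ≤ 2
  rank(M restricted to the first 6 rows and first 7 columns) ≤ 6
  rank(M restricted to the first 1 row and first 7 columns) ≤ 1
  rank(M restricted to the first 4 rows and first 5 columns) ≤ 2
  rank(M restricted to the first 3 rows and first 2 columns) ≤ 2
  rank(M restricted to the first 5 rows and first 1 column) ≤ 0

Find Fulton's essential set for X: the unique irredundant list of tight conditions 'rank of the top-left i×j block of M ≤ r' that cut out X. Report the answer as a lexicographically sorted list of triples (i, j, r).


The tightest implied rank at each (i,j), from the 15 conditions:

  i=1: 0 | 0 | 1 | 1 | 1 | 1 | 1
  i=2: 0 | 1 | 2 | 2 | 2 | 2 | 2
  i=3: 0 | 1 | 2 | 2 | 2 | 3 | 3
  i=4: 0 | 1 | 2 | 2 | 2 | 3 | 4
  i=5: 0 | 1 | 2 | 2 | 3 | 4 | 5
  i=6: 1 | 2 | 3 | 3 | 4 | 5 | 6
  i=7: 1 | 2 | 3 | 4 | 5 | 6 | 7

reading off 1-entries of Δ²R: w = (3, 2, 6, 7, 5, 1, 4).

ℓ(w)=11; the 4 essential cells (i,j,r):

[(1, 2, 0), (4, 5, 2), (5, 1, 0), (5, 4, 2)]


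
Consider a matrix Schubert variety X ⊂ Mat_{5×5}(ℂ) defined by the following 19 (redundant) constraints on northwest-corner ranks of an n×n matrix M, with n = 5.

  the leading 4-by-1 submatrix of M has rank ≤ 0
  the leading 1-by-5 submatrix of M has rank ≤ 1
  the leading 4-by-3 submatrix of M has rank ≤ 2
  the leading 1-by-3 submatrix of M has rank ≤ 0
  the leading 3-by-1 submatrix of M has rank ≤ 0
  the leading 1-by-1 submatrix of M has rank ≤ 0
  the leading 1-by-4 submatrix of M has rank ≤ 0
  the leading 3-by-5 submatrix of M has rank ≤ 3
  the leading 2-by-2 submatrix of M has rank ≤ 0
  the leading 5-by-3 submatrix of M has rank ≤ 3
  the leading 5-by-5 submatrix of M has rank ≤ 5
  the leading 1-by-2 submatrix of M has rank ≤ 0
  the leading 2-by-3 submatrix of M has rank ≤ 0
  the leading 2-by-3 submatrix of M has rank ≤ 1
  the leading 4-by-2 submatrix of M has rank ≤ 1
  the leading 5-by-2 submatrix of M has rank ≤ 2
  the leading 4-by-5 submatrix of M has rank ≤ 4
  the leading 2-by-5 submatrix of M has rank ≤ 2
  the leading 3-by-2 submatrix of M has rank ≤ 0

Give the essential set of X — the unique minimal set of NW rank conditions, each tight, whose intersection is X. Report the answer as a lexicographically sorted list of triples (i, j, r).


Propagating the 19 rank bounds to every northwest block:

  R[1]: 0 0 0 0 1
  R[2]: 0 0 0 1 2
  R[3]: 0 0 1 2 3
  R[4]: 0 1 2 3 4
  R[5]: 1 2 3 4 5

second differences of R give the permutation w = (5, 4, 3, 2, 1).

4 SE-corners of the 10-cell Rothe diagram give Ess(w):

[(1, 4, 0), (2, 3, 0), (3, 2, 0), (4, 1, 0)]


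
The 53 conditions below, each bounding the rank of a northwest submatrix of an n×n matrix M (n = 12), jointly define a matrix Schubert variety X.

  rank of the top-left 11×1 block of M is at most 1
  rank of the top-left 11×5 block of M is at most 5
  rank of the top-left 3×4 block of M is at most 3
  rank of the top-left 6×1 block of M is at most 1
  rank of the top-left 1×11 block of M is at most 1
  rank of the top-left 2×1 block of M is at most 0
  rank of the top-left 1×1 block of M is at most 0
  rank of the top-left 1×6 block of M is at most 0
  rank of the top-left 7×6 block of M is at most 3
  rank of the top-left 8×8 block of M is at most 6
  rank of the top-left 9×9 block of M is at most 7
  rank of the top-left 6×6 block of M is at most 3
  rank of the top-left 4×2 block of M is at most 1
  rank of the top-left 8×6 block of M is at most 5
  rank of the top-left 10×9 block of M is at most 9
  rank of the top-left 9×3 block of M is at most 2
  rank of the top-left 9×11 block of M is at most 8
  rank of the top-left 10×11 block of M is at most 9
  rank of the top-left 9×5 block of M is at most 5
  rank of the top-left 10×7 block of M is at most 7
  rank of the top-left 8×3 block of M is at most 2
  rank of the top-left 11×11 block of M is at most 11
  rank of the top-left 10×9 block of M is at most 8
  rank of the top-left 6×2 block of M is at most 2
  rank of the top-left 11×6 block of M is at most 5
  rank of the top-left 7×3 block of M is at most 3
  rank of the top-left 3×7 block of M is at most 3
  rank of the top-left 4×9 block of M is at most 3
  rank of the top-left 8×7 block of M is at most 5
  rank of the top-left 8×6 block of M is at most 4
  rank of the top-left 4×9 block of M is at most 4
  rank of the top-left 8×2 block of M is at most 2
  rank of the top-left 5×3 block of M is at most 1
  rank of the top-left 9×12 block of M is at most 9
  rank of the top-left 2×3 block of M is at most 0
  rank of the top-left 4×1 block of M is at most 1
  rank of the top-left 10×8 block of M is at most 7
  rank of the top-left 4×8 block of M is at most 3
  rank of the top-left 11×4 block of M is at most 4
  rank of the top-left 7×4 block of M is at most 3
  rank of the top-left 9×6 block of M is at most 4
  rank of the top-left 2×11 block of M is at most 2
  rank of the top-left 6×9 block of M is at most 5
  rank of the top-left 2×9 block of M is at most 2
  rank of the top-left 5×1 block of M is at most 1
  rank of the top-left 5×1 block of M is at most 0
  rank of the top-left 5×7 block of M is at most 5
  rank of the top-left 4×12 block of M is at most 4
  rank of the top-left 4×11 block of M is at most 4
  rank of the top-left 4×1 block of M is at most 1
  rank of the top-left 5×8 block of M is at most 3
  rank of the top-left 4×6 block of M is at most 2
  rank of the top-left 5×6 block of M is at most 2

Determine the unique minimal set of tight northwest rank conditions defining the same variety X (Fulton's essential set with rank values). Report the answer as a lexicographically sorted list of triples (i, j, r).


Computing R[i][j] = min implied NW-rank bound (n=12, 53 conditions):

  i=1: 0 0 0 0 0 0 1 1 1 1 1 1
  i=2: 0 0 0 1 1 1 2 2 2 2 2 2
  i=3: 0 1 1 2 2 2 3 3 3 3 3 3
  i=4: 0 1 1 2 2 2 3 3 3 4 4 4
  i=5: 0 1 1 2 2 2 3 3 4 5 5 5
  i=6: 1 2 2 3 3 3 4 4 5 6 6 6
  i=7: 1 2 2 3 3 3 4 5 6 7 7 7
  i=8: 1 2 2 3 4 4 5 6 7 8 8 8
  i=9: 1 2 2 3 4 4 5 6 7 8 8 9
  i=10: 1 2 3 4 5 5 6 7 8 9 9 10
  i=11: 1 2 3 4 5 5 6 7 8 9 10 11
  i=12: 1 2 3 4 5 6 7 8 9 10 11 12

giving w = (7, 4, 2, 10, 9, 1, 8, 5, 12, 3, 11, 6) via Δ²R.

ℓ(w)=29; the 12 essential cells (i,j,r):

[(1, 6, 0), (2, 3, 0), (4, 9, 3), (5, 1, 0), (5, 3, 1), (5, 6, 2), (5, 8, 3), (7, 6, 3), (9, 3, 2), (9, 6, 4), (9, 11, 8), (11, 6, 5)]


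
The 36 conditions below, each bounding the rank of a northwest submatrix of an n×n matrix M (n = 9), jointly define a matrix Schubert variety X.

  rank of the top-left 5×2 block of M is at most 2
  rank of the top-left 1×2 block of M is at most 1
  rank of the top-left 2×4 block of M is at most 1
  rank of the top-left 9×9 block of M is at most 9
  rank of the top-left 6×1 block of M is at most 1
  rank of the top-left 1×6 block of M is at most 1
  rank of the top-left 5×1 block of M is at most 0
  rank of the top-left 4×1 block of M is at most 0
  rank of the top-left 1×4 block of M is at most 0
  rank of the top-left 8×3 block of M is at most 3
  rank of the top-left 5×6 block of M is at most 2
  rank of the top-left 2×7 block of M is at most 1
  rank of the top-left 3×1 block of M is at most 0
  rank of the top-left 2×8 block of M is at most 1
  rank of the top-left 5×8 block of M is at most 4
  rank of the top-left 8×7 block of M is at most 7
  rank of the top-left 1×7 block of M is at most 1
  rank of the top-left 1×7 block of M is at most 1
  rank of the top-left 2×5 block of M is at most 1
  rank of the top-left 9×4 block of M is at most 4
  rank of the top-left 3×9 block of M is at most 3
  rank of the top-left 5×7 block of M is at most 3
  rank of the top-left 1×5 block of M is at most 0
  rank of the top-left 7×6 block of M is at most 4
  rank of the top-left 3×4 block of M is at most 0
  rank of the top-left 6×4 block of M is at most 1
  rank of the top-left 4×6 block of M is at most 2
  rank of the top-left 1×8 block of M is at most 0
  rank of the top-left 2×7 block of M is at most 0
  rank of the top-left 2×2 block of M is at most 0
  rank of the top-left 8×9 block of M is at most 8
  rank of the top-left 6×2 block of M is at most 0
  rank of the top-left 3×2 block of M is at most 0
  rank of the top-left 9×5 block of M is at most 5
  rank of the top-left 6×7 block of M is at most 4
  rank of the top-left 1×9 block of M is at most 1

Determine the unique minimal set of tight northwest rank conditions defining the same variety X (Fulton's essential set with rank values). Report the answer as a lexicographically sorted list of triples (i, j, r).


Computing R[i][j] = min implied NW-rank bound (n=9, 36 conditions):

  row 1: 0, 0, 0, 0, 0, 0, 0, 0, 1
  row 2: 0, 0, 0, 0, 0, 0, 0, 1, 2
  row 3: 0, 0, 0, 0, 1, 1, 1, 2, 3
  row 4: 0, 0, 1, 1, 2, 2, 2, 3, 4
  row 5: 0, 0, 1, 1, 2, 2, 3, 4, 5
  row 6: 0, 0, 1, 1, 2, 3, 4, 5, 6
  row 7: 1, 1, 2, 2, 3, 4, 5, 6, 7
  row 8: 1, 2, 3, 3, 4, 5, 6, 7, 8
  row 9: 1, 2, 3, 4, 5, 6, 7, 8, 9

reading off 1-entries of Δ²R: w = (9, 8, 5, 3, 7, 6, 1, 2, 4).

ℓ(w)=28; the 6 essential cells (i,j,r):

[(1, 8, 0), (2, 7, 0), (3, 4, 0), (5, 6, 2), (6, 2, 0), (6, 4, 1)]


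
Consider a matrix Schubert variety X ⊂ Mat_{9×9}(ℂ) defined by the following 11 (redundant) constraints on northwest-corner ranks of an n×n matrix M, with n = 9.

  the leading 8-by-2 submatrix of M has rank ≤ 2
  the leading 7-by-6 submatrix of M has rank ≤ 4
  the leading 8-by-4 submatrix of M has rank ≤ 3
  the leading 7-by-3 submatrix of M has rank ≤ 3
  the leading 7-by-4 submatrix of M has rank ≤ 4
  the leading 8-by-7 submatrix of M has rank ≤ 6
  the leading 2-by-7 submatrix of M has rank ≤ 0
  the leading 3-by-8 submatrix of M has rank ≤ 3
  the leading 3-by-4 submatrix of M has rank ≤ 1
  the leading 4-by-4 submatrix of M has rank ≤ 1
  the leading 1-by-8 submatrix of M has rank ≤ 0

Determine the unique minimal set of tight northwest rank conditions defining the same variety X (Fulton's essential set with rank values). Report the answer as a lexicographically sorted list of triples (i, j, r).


Propagating the 11 rank bounds to every northwest block:

  i=1: 0 | 0 | 0 | 0 | 0 | 0 | 0 | 0 | 1
  i=2: 0 | 0 | 0 | 0 | 0 | 0 | 0 | 1 | 2
  i=3: 1 | 1 | 1 | 1 | 1 | 1 | 1 | 2 | 3
  i=4: 1 | 1 | 1 | 1 | 2 | 2 | 2 | 3 | 4
  i=5: 1 | 2 | 2 | 2 | 3 | 3 | 3 | 4 | 5
  i=6: 1 | 2 | 3 | 3 | 4 | 4 | 4 | 5 | 6
  i=7: 1 | 2 | 3 | 3 | 4 | 4 | 5 | 6 | 7
  i=8: 1 | 2 | 3 | 3 | 4 | 5 | 6 | 7 | 8
  i=9: 1 | 2 | 3 | 4 | 5 | 6 | 7 | 8 | 9

hence w(1..9) = (9, 8, 1, 5, 2, 3, 7, 6, 4).

Fulton essential set (5 of the 21 Rothe cells):

[(1, 8, 0), (2, 7, 0), (4, 4, 1), (7, 6, 4), (8, 4, 3)]


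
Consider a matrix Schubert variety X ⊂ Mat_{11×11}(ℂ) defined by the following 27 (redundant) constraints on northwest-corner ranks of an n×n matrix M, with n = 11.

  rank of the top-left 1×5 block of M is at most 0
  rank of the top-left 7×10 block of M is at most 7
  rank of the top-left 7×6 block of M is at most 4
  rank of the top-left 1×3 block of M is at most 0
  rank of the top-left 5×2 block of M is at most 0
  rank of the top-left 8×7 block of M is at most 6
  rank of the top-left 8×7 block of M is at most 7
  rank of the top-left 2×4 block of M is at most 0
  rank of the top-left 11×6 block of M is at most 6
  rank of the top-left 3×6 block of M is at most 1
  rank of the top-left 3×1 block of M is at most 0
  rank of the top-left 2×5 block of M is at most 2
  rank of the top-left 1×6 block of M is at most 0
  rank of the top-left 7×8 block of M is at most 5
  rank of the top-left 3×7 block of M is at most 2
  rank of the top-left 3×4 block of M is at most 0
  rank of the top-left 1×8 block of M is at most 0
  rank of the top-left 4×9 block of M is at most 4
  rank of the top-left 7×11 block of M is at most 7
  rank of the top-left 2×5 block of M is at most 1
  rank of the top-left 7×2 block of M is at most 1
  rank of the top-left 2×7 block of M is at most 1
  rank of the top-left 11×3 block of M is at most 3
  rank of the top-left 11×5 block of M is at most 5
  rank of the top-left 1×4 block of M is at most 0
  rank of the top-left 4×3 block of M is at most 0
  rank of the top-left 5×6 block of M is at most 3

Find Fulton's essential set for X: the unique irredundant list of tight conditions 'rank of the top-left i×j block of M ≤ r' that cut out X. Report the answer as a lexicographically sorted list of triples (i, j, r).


The tightest implied rank at each (i,j), from the 27 conditions:

  R[1]: 0 0 0 0 0 0 0 0 1 1 1
  R[2]: 0 0 0 0 1 1 1 1 2 2 2
  R[3]: 0 0 0 0 1 1 2 2 3 3 3
  R[4]: 0 0 0 1 2 2 3 3 4 4 4
  R[5]: 0 0 1 2 3 3 4 4 5 5 5
  R[6]: 1 1 2 3 4 4 5 5 6 6 6
  R[7]: 1 1 2 3 4 4 5 5 6 7 7
  R[8]: 1 2 3 4 5 5 6 6 7 8 8
  R[9]: 1 2 3 4 5 6 7 7 8 9 9
  R[10]: 1 2 3 4 5 6 7 8 9 10 10
  R[11]: 1 2 3 4 5 6 7 8 9 10 11

so w = (9, 5, 7, 4, 3, 1, 10, 2, 6, 8, 11).

|D(w)|=25, |Ess(w)|=8:

[(1, 8, 0), (3, 4, 0), (3, 6, 1), (4, 3, 0), (5, 2, 0), (7, 2, 1), (7, 6, 4), (7, 8, 5)]


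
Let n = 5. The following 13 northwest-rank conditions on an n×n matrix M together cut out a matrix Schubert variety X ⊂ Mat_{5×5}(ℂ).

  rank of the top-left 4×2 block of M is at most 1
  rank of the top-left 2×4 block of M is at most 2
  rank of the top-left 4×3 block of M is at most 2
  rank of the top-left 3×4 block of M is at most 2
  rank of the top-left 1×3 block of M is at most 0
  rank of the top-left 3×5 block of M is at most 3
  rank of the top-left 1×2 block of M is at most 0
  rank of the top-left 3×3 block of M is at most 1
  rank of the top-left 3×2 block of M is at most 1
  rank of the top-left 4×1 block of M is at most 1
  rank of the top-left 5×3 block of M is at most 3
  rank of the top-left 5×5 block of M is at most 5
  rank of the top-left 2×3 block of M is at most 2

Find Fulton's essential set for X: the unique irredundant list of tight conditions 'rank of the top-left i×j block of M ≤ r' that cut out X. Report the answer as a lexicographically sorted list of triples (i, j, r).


The tightest implied rank at each (i,j), from the 13 conditions:

  i=1: 0, 0, 0, 1, 1
  i=2: 1, 1, 1, 2, 2
  i=3: 1, 1, 1, 2, 3
  i=4: 1, 1, 2, 3, 4
  i=5: 1, 2, 3, 4, 5

the unique w with this rank table is (4, 1, 5, 3, 2).

Rothe diagram D(w) (6 cells), 3 SE-corners (essential conditions):

[(1, 3, 0), (3, 3, 1), (4, 2, 1)]


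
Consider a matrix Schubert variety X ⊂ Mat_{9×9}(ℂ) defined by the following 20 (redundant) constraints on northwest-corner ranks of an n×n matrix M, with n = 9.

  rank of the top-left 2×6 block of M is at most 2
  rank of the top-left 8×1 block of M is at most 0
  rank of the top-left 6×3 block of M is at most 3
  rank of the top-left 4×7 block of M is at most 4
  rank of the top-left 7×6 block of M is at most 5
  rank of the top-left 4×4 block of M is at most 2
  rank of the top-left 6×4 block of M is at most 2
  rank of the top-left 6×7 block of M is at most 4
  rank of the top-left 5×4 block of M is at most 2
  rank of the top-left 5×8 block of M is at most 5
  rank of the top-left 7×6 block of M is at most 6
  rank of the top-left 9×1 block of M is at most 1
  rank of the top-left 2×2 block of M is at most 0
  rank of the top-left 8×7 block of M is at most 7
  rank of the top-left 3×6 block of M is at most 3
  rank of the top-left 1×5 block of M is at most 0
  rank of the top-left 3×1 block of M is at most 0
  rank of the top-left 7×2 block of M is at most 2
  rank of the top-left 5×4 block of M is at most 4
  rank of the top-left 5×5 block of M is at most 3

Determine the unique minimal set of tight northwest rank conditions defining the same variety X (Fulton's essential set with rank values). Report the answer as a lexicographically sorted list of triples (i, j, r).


Reconstructing r_w from the 20 given conditions:

  row 1: 0 0 0 0 0 1 1 1 1
  row 2: 0 0 1 1 1 2 2 2 2
  row 3: 0 1 2 2 2 3 3 3 3
  row 4: 0 1 2 2 3 4 4 4 4
  row 5: 0 1 2 2 3 4 4 5 5
  row 6: 0 1 2 2 3 4 4 5 6
  row 7: 0 1 2 3 4 5 5 6 7
  row 8: 0 1 2 3 4 5 6 7 8
  row 9: 1 2 3 4 5 6 7 8 9

giving w = (6, 3, 2, 5, 8, 9, 4, 7, 1) via Δ²R.

ℓ(w)=18; the 5 essential cells (i,j,r):

[(1, 5, 0), (2, 2, 0), (6, 4, 2), (6, 7, 4), (8, 1, 0)]


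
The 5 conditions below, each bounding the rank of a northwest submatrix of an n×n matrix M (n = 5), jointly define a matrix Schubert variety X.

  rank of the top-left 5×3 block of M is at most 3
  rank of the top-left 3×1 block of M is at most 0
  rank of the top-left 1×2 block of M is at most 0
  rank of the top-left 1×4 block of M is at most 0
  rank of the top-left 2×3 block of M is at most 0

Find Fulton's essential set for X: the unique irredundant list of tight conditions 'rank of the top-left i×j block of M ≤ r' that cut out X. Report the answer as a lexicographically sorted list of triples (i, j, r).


Reconstructing r_w from the 5 given conditions:

  R[1]: 0, 0, 0, 0, 1
  R[2]: 0, 0, 0, 1, 2
  R[3]: 0, 1, 1, 2, 3
  R[4]: 1, 2, 2, 3, 4
  R[5]: 1, 2, 3, 4, 5

hence w(1..5) = (5, 4, 2, 1, 3).

|D(w)|=8, |Ess(w)|=3:

[(1, 4, 0), (2, 3, 0), (3, 1, 0)]


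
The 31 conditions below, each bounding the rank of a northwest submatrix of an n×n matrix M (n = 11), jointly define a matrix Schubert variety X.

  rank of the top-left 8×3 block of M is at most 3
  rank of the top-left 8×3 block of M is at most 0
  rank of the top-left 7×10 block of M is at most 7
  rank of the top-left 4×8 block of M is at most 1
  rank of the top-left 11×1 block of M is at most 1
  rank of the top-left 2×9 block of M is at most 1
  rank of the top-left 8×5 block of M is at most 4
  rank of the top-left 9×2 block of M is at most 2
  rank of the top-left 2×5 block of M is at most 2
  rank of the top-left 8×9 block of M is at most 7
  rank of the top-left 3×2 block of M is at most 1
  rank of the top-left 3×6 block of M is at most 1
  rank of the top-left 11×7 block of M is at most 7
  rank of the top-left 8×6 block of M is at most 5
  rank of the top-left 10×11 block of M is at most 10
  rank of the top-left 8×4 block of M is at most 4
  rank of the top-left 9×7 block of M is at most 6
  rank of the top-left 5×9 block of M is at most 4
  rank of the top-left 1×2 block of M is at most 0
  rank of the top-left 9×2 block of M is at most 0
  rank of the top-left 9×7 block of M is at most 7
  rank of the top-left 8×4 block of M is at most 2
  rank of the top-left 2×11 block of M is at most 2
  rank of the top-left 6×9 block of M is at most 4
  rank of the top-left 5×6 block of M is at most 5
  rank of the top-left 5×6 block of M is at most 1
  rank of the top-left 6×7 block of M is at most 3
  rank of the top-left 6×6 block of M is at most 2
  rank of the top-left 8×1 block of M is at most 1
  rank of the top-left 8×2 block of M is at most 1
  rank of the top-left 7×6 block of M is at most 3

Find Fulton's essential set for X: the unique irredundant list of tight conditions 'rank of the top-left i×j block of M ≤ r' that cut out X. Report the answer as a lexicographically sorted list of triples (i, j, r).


The tightest implied rank at each (i,j), from the 31 conditions:

  i=1: 0 0 0 1 1 1 1 1 1 1 1
  i=2: 0 0 0 1 1 1 1 1 1 2 2
  i=3: 0 0 0 1 1 1 1 1 2 3 3
  i=4: 0 0 0 1 1 1 1 1 2 3 4
  i=5: 0 0 0 1 1 1 2 2 3 4 5
  i=6: 0 0 0 1 2 2 3 3 4 5 6
  i=7: 0 0 0 1 2 3 4 4 5 6 7
  i=8: 0 0 0 1 2 3 4 5 6 7 8
  i=9: 0 0 1 2 3 4 5 6 7 8 9
  i=10: 1 1 2 3 4 5 6 7 8 9 10
  i=11: 1 2 3 4 5 6 7 8 9 10 11

so w = (4, 10, 9, 11, 7, 5, 6, 8, 3, 1, 2).

Rothe diagram D(w) (41 cells), 5 SE-corners (essential conditions):

[(2, 9, 1), (4, 8, 1), (5, 6, 1), (8, 3, 0), (9, 2, 0)]


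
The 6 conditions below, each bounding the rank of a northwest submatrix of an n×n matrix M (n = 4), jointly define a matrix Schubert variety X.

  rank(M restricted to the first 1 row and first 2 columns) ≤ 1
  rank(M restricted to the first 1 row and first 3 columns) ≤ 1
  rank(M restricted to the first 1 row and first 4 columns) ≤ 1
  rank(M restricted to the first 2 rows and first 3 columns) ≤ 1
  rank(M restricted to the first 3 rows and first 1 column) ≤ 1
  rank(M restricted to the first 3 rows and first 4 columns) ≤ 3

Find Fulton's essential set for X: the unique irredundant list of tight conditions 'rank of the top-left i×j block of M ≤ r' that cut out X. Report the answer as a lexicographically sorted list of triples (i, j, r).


Recovering R(i,j) via the rank-extension bound from the 6 conditions:

  i=1: 1, 1, 1, 1
  i=2: 1, 1, 1, 2
  i=3: 1, 2, 2, 3
  i=4: 1, 2, 3, 4

so w = (1, 4, 2, 3).

1 SE-corner of the 2-cell Rothe diagram gives Ess(w):

[(2, 3, 1)]


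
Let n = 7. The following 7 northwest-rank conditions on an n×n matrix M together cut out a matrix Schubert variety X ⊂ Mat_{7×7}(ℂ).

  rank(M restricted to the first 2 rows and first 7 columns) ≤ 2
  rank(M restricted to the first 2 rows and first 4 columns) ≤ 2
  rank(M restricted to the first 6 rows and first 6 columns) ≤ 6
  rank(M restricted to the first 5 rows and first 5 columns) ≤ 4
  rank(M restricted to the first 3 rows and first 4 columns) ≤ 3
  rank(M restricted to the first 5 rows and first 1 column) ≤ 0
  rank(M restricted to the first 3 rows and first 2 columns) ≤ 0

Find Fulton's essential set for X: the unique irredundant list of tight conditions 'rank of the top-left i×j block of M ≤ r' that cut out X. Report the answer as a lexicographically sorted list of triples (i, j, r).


The tightest implied rank at each (i,j), from the 7 conditions:

  R[1]: 0 0 1 1 1 1 1
  R[2]: 0 0 1 2 2 2 2
  R[3]: 0 0 1 2 3 3 3
  R[4]: 0 1 2 3 4 4 4
  R[5]: 0 1 2 3 4 5 5
  R[6]: 1 2 3 4 5 6 6
  R[7]: 1 2 3 4 5 6 7

reading off 1-entries of Δ²R: w = (3, 4, 5, 2, 6, 1, 7).

|D(w)|=8, |Ess(w)|=2:

[(3, 2, 0), (5, 1, 0)]


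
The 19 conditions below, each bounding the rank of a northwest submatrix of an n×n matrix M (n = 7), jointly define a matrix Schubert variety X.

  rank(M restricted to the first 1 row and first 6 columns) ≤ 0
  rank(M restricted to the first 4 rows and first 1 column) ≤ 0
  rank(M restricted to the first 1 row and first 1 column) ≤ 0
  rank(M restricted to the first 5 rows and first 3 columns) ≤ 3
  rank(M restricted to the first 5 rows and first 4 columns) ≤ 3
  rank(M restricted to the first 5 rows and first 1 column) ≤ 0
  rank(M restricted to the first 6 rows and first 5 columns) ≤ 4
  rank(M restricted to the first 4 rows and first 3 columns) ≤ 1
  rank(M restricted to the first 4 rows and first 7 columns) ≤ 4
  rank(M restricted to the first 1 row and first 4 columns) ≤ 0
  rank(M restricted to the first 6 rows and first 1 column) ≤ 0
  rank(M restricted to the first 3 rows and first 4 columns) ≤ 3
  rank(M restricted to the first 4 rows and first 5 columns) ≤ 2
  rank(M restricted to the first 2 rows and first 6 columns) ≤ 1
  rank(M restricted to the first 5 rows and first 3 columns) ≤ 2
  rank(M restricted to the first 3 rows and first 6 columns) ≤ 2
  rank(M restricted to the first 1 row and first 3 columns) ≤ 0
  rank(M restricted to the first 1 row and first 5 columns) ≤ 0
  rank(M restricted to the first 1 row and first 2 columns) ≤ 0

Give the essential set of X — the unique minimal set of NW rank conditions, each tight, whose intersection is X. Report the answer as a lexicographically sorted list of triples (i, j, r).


The tightest implied rank at each (i,j), from the 19 conditions:

  0  0  0  0  0  0  1
  0  1  1  1  1  1  2
  0  1  1  2  2  2  3
  0  1  1  2  2  3  4
  0  1  2  3  3  4  5
  0  1  2  3  4  5  6
  1  2  3  4  5  6  7

second differences of R give the permutation w = (7, 2, 4, 6, 3, 5, 1).

D(w) has 14 cells with 4 SE-corners; essential set:

[(1, 6, 0), (4, 3, 1), (4, 5, 2), (6, 1, 0)]


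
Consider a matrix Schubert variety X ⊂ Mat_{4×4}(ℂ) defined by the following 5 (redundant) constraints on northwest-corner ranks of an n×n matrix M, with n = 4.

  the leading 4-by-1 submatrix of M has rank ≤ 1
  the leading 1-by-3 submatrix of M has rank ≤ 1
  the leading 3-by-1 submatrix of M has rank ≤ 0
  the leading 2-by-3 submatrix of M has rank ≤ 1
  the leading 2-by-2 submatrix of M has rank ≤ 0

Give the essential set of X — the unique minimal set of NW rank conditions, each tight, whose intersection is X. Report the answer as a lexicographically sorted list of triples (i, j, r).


Reconstructing r_w from the 5 given conditions:

  row 1: 0 | 0 | 1 | 1
  row 2: 0 | 0 | 1 | 2
  row 3: 0 | 1 | 2 | 3
  row 4: 1 | 2 | 3 | 4

second differences of R give the permutation w = (3, 4, 2, 1).

|D(w)|=5, |Ess(w)|=2:

[(2, 2, 0), (3, 1, 0)]


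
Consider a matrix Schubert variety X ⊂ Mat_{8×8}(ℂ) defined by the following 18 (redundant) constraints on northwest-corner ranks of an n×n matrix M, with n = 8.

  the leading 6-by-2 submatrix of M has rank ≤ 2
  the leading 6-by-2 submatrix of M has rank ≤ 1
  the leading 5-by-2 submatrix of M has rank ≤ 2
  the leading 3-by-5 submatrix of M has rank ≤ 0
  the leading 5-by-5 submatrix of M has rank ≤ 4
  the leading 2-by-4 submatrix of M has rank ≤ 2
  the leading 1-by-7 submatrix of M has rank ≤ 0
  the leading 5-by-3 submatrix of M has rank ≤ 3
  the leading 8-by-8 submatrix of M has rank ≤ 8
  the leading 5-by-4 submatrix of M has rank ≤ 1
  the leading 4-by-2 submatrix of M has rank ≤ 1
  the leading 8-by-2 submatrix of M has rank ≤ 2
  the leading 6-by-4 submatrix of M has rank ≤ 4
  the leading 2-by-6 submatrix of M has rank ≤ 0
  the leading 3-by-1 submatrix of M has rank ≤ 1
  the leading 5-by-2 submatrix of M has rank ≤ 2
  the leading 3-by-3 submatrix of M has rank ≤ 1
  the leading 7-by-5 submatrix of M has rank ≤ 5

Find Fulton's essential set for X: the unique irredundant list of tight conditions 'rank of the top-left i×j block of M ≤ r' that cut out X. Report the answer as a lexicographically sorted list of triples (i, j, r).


Propagating the 18 rank bounds to every northwest block:

  i=1: 0 | 0 | 0 | 0 | 0 | 0 | 0 | 1
  i=2: 0 | 0 | 0 | 0 | 0 | 0 | 1 | 2
  i=3: 0 | 0 | 0 | 0 | 0 | 1 | 2 | 3
  i=4: 1 | 1 | 1 | 1 | 1 | 2 | 3 | 4
  i=5: 1 | 1 | 1 | 1 | 2 | 3 | 4 | 5
  i=6: 1 | 1 | 2 | 2 | 3 | 4 | 5 | 6
  i=7: 1 | 2 | 3 | 3 | 4 | 5 | 6 | 7
  i=8: 1 | 2 | 3 | 4 | 5 | 6 | 7 | 8

second differences of R give the permutation w = (8, 7, 6, 1, 5, 3, 2, 4).

ℓ(w)=22; the 5 essential cells (i,j,r):

[(1, 7, 0), (2, 6, 0), (3, 5, 0), (5, 4, 1), (6, 2, 1)]
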